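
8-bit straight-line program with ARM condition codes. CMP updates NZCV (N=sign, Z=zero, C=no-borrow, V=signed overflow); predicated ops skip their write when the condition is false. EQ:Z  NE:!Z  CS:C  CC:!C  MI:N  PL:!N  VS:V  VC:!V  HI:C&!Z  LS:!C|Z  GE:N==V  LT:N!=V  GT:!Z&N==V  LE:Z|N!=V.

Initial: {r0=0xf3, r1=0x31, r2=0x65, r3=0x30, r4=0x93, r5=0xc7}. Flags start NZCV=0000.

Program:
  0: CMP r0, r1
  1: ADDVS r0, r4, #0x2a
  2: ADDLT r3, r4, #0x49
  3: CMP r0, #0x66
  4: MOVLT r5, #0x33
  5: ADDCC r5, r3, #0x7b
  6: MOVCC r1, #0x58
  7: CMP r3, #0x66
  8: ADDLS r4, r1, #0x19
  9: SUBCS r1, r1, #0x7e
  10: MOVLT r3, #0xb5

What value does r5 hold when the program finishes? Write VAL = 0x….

VAL = 0x33

[0] flags=1010 → (cmp)
[1] flags=1010 VS?F → skip
[2] flags=1010 LT?T → r3=0xdc
[3] flags=1010 → (cmp)
[4] flags=1010 LT?T → r5=0x33
[5] flags=1010 CC?F → skip
[6] flags=1010 CC?F → skip
[7] flags=0011 → (cmp)
[8] flags=0011 LS?F → skip
[9] flags=0011 CS?T → r1=0xb3
[10] flags=0011 LT?T → r3=0xb5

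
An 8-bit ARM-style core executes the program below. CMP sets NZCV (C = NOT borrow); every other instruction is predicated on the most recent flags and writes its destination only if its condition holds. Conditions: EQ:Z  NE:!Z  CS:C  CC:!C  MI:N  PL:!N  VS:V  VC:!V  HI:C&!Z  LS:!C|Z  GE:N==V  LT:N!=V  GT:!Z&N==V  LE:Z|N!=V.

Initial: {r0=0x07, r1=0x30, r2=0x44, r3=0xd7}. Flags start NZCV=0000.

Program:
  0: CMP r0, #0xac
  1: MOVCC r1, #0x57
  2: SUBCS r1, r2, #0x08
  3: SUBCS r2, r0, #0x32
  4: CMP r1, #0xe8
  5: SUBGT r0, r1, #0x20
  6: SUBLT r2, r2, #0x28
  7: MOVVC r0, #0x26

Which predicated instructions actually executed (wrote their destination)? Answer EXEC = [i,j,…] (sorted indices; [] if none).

[0] flags=0000 → (cmp)
[1] flags=0000 CC?T → r1=0x57
[2] flags=0000 CS?F → skip
[3] flags=0000 CS?F → skip
[4] flags=0000 → (cmp)
[5] flags=0000 GT?T → r0=0x37
[6] flags=0000 LT?F → skip
[7] flags=0000 VC?T → r0=0x26

EXEC = [1,5,7]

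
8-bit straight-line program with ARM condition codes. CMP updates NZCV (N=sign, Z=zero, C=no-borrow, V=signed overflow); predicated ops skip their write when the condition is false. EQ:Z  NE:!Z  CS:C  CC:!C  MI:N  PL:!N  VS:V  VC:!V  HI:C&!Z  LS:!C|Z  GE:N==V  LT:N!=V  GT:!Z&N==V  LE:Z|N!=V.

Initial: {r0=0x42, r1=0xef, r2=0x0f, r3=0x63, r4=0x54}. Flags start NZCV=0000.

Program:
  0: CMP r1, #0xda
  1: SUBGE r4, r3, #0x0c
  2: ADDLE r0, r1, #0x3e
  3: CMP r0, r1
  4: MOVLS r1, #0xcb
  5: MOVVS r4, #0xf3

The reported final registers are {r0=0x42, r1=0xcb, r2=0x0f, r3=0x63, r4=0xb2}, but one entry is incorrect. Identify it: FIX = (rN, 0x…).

FIX = (r4, 0x57)

0: ✓ CMP  NZCV=0010
1: ✓ SUBGE  r4←0x57
2: · ADDLE
3: ✓ CMP  NZCV=0000
4: ✓ MOVLS  r1←0xcb
5: · MOVVS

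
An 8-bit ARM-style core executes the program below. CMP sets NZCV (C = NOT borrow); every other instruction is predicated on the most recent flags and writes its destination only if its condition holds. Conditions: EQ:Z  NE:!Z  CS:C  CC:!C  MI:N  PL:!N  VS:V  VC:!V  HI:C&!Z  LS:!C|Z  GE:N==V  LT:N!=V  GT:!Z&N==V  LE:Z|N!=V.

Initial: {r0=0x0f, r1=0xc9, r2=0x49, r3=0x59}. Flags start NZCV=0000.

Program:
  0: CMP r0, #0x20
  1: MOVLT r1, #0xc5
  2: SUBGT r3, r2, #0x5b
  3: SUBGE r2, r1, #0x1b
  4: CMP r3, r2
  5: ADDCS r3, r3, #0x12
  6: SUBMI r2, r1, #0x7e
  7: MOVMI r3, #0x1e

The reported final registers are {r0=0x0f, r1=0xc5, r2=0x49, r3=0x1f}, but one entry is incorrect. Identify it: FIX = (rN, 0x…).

0: ✓ CMP  NZCV=1000
1: ✓ MOVLT  r1←0xc5
2: · SUBGT
3: · SUBGE
4: ✓ CMP  NZCV=0010
5: ✓ ADDCS  r3←0x6b
6: · SUBMI
7: · MOVMI

FIX = (r3, 0x6b)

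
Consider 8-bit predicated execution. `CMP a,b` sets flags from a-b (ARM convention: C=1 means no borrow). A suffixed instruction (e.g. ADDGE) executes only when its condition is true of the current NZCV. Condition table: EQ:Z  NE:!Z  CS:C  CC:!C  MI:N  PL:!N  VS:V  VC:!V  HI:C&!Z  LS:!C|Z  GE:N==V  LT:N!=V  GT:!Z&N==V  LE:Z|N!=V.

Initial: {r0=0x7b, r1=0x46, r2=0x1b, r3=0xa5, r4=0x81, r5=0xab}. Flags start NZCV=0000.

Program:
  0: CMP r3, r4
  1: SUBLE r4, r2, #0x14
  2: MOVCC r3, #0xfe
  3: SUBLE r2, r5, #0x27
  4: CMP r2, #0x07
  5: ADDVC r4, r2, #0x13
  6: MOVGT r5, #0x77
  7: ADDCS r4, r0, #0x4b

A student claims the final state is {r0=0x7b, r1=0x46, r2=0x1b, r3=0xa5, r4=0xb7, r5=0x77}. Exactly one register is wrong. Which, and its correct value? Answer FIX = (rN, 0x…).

FIX = (r4, 0xc6)

[0] flags=0010 → (cmp)
[1] flags=0010 LE?F → skip
[2] flags=0010 CC?F → skip
[3] flags=0010 LE?F → skip
[4] flags=0010 → (cmp)
[5] flags=0010 VC?T → r4=0x2e
[6] flags=0010 GT?T → r5=0x77
[7] flags=0010 CS?T → r4=0xc6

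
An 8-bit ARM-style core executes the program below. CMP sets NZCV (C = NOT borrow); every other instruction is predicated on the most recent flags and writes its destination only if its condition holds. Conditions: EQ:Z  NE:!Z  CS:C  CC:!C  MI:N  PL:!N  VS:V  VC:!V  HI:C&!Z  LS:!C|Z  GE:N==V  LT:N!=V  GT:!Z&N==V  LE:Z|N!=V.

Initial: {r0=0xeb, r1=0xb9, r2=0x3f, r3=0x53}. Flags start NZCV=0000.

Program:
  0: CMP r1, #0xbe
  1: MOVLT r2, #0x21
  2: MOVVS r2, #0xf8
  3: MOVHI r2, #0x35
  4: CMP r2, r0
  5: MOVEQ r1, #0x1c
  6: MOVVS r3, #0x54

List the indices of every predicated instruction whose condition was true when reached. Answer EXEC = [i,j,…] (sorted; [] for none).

EXEC = [1]

0: ✓ CMP  NZCV=1000
1: ✓ MOVLT  r2←0x21
2: · MOVVS
3: · MOVHI
4: ✓ CMP  NZCV=0000
5: · MOVEQ
6: · MOVVS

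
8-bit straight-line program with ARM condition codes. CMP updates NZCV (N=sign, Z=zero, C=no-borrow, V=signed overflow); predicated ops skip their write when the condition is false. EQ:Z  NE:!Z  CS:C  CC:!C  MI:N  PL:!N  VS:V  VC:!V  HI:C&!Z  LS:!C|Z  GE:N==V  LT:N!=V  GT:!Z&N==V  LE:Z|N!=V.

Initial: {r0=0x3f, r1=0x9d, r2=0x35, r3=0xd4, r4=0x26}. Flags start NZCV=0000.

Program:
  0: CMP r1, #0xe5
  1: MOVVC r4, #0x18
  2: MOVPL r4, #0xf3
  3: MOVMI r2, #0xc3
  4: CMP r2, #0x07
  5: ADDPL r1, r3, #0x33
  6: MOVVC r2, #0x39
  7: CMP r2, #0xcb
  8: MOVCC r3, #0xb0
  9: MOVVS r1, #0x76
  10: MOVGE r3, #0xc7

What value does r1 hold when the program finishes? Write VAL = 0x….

[0] flags=1000 → (cmp)
[1] flags=1000 VC?T → r4=0x18
[2] flags=1000 PL?F → skip
[3] flags=1000 MI?T → r2=0xc3
[4] flags=1010 → (cmp)
[5] flags=1010 PL?F → skip
[6] flags=1010 VC?T → r2=0x39
[7] flags=0000 → (cmp)
[8] flags=0000 CC?T → r3=0xb0
[9] flags=0000 VS?F → skip
[10] flags=0000 GE?T → r3=0xc7

VAL = 0x9d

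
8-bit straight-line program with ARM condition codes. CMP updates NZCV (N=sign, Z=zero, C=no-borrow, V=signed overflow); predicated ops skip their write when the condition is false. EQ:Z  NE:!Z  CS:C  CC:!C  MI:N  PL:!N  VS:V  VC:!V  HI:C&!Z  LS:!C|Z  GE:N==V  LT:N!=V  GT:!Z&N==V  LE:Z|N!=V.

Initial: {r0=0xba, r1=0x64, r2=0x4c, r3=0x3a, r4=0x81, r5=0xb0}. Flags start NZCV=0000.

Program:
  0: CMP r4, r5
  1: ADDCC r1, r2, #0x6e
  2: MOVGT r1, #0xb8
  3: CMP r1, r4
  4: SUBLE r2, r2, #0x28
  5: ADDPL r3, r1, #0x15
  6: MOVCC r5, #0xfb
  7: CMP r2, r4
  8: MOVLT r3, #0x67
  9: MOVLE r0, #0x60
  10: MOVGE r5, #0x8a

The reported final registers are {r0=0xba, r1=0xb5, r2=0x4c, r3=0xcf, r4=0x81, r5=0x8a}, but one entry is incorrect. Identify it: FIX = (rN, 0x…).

0: ✓ CMP  NZCV=1000
1: ✓ ADDCC  r1←0xba
2: · MOVGT
3: ✓ CMP  NZCV=0010
4: · SUBLE
5: ✓ ADDPL  r3←0xcf
6: · MOVCC
7: ✓ CMP  NZCV=1001
8: · MOVLT
9: · MOVLE
10: ✓ MOVGE  r5←0x8a

FIX = (r1, 0xba)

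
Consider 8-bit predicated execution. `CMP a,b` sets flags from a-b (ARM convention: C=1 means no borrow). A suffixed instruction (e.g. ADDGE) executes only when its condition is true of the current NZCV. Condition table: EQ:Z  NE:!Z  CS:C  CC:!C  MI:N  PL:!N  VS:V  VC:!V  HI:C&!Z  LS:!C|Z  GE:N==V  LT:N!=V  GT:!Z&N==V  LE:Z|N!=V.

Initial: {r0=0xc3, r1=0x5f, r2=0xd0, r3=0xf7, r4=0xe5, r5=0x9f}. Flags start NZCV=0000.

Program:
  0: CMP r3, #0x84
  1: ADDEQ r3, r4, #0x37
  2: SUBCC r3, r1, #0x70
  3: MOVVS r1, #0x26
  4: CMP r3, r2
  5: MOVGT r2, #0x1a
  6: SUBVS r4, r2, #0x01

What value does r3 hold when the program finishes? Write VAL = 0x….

VAL = 0xf7

0: ✓ CMP  NZCV=0010
1: · ADDEQ
2: · SUBCC
3: · MOVVS
4: ✓ CMP  NZCV=0010
5: ✓ MOVGT  r2←0x1a
6: · SUBVS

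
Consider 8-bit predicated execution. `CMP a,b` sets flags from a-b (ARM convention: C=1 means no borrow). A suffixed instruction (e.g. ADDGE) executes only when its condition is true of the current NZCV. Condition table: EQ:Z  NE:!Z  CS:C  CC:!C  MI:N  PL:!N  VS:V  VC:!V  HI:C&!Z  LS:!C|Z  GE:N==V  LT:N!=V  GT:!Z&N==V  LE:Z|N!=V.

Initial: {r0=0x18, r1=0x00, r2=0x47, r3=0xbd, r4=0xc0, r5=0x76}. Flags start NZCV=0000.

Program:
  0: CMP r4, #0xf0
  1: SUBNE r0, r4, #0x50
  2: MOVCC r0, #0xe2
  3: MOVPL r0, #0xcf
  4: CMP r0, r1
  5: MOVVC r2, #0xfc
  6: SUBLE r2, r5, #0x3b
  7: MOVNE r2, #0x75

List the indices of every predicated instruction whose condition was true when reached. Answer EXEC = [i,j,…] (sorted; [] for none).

EXEC = [1,2,5,6,7]

[0] flags=1000 → (cmp)
[1] flags=1000 NE?T → r0=0x70
[2] flags=1000 CC?T → r0=0xe2
[3] flags=1000 PL?F → skip
[4] flags=1010 → (cmp)
[5] flags=1010 VC?T → r2=0xfc
[6] flags=1010 LE?T → r2=0x3b
[7] flags=1010 NE?T → r2=0x75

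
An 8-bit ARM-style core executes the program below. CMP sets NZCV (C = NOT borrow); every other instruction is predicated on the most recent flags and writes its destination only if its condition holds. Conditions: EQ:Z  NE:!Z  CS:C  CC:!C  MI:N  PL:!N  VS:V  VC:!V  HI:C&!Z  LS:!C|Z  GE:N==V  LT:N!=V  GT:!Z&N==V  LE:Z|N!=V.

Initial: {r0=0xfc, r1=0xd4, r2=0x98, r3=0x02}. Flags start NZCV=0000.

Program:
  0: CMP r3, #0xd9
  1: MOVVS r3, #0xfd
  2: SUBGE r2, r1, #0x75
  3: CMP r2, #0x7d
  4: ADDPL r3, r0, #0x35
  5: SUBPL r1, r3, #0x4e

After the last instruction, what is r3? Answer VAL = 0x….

VAL = 0x02

0: ✓ CMP  NZCV=0000
1: · MOVVS
2: ✓ SUBGE  r2←0x5f
3: ✓ CMP  NZCV=1000
4: · ADDPL
5: · SUBPL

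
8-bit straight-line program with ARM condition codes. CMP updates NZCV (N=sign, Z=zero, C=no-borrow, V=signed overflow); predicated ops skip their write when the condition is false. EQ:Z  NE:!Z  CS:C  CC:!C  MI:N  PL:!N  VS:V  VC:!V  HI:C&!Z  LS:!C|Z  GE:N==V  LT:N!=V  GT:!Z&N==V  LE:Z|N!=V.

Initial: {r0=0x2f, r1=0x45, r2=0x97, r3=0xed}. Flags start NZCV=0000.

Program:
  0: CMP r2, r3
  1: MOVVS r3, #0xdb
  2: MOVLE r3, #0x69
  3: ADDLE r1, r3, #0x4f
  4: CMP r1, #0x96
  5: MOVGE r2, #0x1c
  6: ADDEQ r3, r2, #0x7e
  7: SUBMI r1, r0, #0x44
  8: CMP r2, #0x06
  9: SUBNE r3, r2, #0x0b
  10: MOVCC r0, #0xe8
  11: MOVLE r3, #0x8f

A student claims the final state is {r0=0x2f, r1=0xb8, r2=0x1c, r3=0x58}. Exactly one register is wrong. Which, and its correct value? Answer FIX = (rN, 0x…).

FIX = (r3, 0x11)

[0] flags=1000 → (cmp)
[1] flags=1000 VS?F → skip
[2] flags=1000 LE?T → r3=0x69
[3] flags=1000 LE?T → r1=0xb8
[4] flags=0010 → (cmp)
[5] flags=0010 GE?T → r2=0x1c
[6] flags=0010 EQ?F → skip
[7] flags=0010 MI?F → skip
[8] flags=0010 → (cmp)
[9] flags=0010 NE?T → r3=0x11
[10] flags=0010 CC?F → skip
[11] flags=0010 LE?F → skip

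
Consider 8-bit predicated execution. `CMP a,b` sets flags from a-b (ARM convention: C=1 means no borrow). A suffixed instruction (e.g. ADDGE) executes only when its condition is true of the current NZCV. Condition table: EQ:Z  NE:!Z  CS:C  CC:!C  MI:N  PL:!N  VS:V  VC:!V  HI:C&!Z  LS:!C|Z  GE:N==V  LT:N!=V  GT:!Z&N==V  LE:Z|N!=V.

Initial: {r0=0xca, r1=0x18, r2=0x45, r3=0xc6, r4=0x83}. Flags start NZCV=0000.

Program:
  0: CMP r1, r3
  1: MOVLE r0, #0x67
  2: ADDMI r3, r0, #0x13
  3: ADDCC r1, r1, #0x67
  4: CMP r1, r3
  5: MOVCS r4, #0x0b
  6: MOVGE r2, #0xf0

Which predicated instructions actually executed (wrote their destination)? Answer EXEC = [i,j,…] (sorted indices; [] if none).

EXEC = [3,6]

0: ✓ CMP  NZCV=0000
1: · MOVLE
2: · ADDMI
3: ✓ ADDCC  r1←0x7f
4: ✓ CMP  NZCV=1001
5: · MOVCS
6: ✓ MOVGE  r2←0xf0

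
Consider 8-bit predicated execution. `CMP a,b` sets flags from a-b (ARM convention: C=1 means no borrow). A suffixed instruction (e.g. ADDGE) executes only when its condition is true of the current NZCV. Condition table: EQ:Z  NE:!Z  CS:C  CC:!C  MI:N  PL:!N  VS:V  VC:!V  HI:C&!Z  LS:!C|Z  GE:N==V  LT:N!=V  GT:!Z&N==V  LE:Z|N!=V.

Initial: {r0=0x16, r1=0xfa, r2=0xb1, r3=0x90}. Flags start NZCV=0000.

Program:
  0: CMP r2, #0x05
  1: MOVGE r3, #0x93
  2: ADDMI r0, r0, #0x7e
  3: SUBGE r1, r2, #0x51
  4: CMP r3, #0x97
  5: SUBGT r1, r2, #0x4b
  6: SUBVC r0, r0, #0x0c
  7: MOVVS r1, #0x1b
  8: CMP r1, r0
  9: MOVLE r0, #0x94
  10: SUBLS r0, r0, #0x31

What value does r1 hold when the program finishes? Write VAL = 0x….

VAL = 0xfa

[0] flags=1010 → (cmp)
[1] flags=1010 GE?F → skip
[2] flags=1010 MI?T → r0=0x94
[3] flags=1010 GE?F → skip
[4] flags=1000 → (cmp)
[5] flags=1000 GT?F → skip
[6] flags=1000 VC?T → r0=0x88
[7] flags=1000 VS?F → skip
[8] flags=0010 → (cmp)
[9] flags=0010 LE?F → skip
[10] flags=0010 LS?F → skip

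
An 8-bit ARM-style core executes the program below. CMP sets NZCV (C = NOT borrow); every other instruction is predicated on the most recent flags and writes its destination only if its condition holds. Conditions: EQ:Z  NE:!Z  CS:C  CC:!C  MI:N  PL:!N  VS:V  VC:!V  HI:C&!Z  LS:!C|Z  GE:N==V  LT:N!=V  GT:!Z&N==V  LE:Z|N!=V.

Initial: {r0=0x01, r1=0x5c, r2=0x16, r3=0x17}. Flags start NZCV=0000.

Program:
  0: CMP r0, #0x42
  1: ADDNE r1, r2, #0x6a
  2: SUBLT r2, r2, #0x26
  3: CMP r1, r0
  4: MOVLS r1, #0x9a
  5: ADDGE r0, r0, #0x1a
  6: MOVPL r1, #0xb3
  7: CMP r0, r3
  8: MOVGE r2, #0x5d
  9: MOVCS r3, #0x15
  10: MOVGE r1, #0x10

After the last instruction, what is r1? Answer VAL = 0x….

VAL = 0xb3

[0] flags=1000 → (cmp)
[1] flags=1000 NE?T → r1=0x80
[2] flags=1000 LT?T → r2=0xf0
[3] flags=0011 → (cmp)
[4] flags=0011 LS?F → skip
[5] flags=0011 GE?F → skip
[6] flags=0011 PL?T → r1=0xb3
[7] flags=1000 → (cmp)
[8] flags=1000 GE?F → skip
[9] flags=1000 CS?F → skip
[10] flags=1000 GE?F → skip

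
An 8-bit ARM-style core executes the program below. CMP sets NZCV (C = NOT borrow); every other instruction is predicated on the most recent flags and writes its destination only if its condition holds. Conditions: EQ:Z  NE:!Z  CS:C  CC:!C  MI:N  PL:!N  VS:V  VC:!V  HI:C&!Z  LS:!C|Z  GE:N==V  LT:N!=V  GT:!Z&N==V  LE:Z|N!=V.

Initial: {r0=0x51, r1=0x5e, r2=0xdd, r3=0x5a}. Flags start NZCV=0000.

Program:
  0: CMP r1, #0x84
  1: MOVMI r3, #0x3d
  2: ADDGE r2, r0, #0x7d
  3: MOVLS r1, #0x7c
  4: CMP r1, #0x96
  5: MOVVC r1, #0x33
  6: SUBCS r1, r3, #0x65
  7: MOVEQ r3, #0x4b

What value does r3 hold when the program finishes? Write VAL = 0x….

VAL = 0x3d

[0] flags=1001 → (cmp)
[1] flags=1001 MI?T → r3=0x3d
[2] flags=1001 GE?T → r2=0xce
[3] flags=1001 LS?T → r1=0x7c
[4] flags=1001 → (cmp)
[5] flags=1001 VC?F → skip
[6] flags=1001 CS?F → skip
[7] flags=1001 EQ?F → skip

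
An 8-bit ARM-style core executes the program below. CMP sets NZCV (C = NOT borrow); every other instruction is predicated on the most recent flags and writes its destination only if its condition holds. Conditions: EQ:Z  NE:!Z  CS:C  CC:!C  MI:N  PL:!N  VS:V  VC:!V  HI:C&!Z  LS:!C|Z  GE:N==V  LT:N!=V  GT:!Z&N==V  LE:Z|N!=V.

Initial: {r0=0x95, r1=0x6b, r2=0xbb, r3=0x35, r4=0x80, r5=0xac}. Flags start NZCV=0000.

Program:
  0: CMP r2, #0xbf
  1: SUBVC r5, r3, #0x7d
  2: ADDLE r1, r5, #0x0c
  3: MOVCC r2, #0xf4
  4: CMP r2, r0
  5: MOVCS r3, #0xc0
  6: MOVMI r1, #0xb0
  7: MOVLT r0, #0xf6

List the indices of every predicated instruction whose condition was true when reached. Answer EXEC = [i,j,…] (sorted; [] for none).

EXEC = [1,2,3,5]

[0] flags=1000 → (cmp)
[1] flags=1000 VC?T → r5=0xb8
[2] flags=1000 LE?T → r1=0xc4
[3] flags=1000 CC?T → r2=0xf4
[4] flags=0010 → (cmp)
[5] flags=0010 CS?T → r3=0xc0
[6] flags=0010 MI?F → skip
[7] flags=0010 LT?F → skip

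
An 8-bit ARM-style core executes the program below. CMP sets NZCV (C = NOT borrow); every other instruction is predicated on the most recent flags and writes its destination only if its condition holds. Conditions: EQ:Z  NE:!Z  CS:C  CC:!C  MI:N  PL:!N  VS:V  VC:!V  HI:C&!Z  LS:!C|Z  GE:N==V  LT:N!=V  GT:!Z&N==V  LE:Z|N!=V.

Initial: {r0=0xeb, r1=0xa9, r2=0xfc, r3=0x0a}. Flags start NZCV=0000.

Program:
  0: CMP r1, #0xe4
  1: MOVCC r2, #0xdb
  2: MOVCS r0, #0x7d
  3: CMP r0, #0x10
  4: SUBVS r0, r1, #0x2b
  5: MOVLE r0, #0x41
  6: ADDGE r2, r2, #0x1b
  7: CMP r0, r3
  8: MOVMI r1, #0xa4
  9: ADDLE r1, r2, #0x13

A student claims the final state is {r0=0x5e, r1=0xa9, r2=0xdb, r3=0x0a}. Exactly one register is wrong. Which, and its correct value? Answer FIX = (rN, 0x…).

0: ✓ CMP  NZCV=1000
1: ✓ MOVCC  r2←0xdb
2: · MOVCS
3: ✓ CMP  NZCV=1010
4: · SUBVS
5: ✓ MOVLE  r0←0x41
6: · ADDGE
7: ✓ CMP  NZCV=0010
8: · MOVMI
9: · ADDLE

FIX = (r0, 0x41)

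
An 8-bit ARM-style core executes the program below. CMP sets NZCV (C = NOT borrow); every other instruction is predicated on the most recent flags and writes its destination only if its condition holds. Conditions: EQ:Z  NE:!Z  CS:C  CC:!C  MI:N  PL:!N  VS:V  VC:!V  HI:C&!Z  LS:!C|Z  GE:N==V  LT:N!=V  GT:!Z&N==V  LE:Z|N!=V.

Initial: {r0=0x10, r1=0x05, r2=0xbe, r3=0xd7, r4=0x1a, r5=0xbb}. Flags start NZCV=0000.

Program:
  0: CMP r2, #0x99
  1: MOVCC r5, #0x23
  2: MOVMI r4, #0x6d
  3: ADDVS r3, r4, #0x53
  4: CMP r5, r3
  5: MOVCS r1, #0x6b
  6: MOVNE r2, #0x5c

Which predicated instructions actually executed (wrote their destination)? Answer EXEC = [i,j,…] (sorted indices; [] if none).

EXEC = [6]

0: ✓ CMP  NZCV=0010
1: · MOVCC
2: · MOVMI
3: · ADDVS
4: ✓ CMP  NZCV=1000
5: · MOVCS
6: ✓ MOVNE  r2←0x5c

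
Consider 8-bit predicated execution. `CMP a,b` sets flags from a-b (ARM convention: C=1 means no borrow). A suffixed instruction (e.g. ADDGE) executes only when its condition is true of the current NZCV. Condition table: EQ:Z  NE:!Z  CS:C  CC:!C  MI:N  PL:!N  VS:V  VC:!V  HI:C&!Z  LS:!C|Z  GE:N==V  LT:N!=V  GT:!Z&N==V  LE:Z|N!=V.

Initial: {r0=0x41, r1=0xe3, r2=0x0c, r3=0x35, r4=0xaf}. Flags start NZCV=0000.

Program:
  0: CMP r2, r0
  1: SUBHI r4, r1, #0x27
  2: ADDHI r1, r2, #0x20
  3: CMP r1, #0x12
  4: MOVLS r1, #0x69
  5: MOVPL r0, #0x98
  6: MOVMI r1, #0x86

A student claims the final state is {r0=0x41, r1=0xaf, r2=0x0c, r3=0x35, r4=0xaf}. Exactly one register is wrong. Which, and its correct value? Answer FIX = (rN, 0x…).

0: ✓ CMP  NZCV=1000
1: · SUBHI
2: · ADDHI
3: ✓ CMP  NZCV=1010
4: · MOVLS
5: · MOVPL
6: ✓ MOVMI  r1←0x86

FIX = (r1, 0x86)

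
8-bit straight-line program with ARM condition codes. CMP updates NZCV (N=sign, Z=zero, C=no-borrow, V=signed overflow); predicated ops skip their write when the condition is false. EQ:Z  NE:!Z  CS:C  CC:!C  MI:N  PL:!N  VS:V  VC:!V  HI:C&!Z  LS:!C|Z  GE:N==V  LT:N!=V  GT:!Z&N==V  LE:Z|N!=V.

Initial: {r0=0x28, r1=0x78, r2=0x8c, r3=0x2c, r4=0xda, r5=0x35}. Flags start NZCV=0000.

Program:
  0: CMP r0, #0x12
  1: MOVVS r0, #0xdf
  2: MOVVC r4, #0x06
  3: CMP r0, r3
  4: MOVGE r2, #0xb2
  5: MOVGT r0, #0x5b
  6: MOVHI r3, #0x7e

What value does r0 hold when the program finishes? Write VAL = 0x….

[0] flags=0010 → (cmp)
[1] flags=0010 VS?F → skip
[2] flags=0010 VC?T → r4=0x06
[3] flags=1000 → (cmp)
[4] flags=1000 GE?F → skip
[5] flags=1000 GT?F → skip
[6] flags=1000 HI?F → skip

VAL = 0x28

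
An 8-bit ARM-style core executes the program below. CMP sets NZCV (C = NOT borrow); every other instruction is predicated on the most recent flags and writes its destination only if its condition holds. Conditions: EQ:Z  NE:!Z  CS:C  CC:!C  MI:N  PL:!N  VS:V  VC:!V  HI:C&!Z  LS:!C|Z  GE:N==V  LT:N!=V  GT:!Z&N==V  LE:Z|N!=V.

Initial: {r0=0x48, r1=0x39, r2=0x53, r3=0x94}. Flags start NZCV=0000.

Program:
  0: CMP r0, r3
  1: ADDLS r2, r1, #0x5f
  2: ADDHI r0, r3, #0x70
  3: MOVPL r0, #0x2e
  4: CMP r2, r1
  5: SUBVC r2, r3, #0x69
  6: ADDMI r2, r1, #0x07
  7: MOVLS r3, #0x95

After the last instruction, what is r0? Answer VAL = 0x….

[0] flags=1001 → (cmp)
[1] flags=1001 LS?T → r2=0x98
[2] flags=1001 HI?F → skip
[3] flags=1001 PL?F → skip
[4] flags=0011 → (cmp)
[5] flags=0011 VC?F → skip
[6] flags=0011 MI?F → skip
[7] flags=0011 LS?F → skip

VAL = 0x48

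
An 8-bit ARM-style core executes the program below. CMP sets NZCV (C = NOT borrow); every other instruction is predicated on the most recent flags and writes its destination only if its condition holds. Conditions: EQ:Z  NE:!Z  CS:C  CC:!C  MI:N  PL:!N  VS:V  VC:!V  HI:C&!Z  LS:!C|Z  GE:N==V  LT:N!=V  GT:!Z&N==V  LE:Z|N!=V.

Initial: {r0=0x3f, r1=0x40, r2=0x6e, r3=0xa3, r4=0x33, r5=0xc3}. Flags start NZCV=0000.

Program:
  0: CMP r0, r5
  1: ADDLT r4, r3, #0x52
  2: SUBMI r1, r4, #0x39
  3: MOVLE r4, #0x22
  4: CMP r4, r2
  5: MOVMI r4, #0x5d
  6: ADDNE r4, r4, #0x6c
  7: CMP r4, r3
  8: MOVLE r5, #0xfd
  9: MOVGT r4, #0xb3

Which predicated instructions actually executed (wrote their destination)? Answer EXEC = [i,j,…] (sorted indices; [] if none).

0: ✓ CMP  NZCV=0000
1: · ADDLT
2: · SUBMI
3: · MOVLE
4: ✓ CMP  NZCV=1000
5: ✓ MOVMI  r4←0x5d
6: ✓ ADDNE  r4←0xc9
7: ✓ CMP  NZCV=0010
8: · MOVLE
9: ✓ MOVGT  r4←0xb3

EXEC = [5,6,9]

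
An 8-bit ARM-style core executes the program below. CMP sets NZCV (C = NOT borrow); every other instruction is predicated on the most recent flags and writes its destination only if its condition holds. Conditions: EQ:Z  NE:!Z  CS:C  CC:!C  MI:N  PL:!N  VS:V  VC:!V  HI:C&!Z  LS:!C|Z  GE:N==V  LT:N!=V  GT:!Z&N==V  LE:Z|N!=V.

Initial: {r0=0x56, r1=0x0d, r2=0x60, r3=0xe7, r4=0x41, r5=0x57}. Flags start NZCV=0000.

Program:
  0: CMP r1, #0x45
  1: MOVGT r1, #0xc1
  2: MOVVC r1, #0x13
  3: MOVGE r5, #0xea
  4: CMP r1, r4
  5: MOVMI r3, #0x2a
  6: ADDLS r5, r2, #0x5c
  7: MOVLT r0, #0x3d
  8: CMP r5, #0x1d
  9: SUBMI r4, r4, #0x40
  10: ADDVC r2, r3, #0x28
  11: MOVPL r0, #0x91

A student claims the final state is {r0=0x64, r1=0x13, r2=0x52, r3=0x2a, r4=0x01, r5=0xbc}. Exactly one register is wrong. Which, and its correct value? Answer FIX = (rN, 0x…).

FIX = (r0, 0x3d)

0: ✓ CMP  NZCV=1000
1: · MOVGT
2: ✓ MOVVC  r1←0x13
3: · MOVGE
4: ✓ CMP  NZCV=1000
5: ✓ MOVMI  r3←0x2a
6: ✓ ADDLS  r5←0xbc
7: ✓ MOVLT  r0←0x3d
8: ✓ CMP  NZCV=1010
9: ✓ SUBMI  r4←0x01
10: ✓ ADDVC  r2←0x52
11: · MOVPL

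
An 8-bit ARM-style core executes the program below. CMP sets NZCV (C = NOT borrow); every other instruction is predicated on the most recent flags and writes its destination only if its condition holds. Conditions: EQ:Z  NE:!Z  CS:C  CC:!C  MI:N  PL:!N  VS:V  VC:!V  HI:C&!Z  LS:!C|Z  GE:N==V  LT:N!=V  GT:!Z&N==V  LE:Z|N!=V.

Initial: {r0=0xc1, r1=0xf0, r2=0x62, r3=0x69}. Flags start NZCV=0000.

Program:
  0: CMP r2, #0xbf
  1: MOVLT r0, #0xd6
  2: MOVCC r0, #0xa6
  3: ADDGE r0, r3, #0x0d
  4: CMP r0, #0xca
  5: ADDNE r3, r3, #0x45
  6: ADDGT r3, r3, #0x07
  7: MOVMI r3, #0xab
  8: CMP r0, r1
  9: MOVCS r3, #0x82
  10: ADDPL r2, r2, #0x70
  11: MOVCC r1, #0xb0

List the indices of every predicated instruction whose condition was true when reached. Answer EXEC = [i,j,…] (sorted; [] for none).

0: ✓ CMP  NZCV=1001
1: · MOVLT
2: ✓ MOVCC  r0←0xa6
3: ✓ ADDGE  r0←0x76
4: ✓ CMP  NZCV=1001
5: ✓ ADDNE  r3←0xae
6: ✓ ADDGT  r3←0xb5
7: ✓ MOVMI  r3←0xab
8: ✓ CMP  NZCV=1001
9: · MOVCS
10: · ADDPL
11: ✓ MOVCC  r1←0xb0

EXEC = [2,3,5,6,7,11]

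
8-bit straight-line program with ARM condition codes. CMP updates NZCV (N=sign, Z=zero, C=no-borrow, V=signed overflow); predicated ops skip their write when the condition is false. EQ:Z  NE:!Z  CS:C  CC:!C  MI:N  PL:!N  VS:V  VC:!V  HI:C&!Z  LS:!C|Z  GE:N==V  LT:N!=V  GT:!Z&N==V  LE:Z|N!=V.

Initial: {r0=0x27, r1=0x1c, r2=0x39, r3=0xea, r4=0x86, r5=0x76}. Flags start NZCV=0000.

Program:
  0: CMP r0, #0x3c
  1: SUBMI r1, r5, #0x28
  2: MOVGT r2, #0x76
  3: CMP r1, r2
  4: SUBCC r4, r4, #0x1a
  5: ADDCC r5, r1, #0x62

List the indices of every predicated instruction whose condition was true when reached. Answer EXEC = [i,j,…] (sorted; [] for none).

EXEC = [1]

0: ✓ CMP  NZCV=1000
1: ✓ SUBMI  r1←0x4e
2: · MOVGT
3: ✓ CMP  NZCV=0010
4: · SUBCC
5: · ADDCC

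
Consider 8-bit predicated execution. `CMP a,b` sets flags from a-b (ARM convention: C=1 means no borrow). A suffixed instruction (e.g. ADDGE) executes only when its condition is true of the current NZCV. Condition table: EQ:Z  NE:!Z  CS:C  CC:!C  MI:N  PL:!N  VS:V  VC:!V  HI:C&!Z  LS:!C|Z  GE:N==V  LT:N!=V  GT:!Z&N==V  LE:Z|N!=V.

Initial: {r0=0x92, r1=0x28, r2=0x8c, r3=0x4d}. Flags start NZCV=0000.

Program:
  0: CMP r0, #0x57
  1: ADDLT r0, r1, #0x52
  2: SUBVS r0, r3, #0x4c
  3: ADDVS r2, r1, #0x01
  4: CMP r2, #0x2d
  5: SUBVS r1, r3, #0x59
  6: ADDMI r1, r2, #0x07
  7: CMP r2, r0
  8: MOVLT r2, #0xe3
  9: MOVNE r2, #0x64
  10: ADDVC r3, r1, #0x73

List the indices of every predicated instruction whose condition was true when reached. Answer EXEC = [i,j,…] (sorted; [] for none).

EXEC = [1,2,3,6,9,10]

[0] flags=0011 → (cmp)
[1] flags=0011 LT?T → r0=0x7a
[2] flags=0011 VS?T → r0=0x01
[3] flags=0011 VS?T → r2=0x29
[4] flags=1000 → (cmp)
[5] flags=1000 VS?F → skip
[6] flags=1000 MI?T → r1=0x30
[7] flags=0010 → (cmp)
[8] flags=0010 LT?F → skip
[9] flags=0010 NE?T → r2=0x64
[10] flags=0010 VC?T → r3=0xa3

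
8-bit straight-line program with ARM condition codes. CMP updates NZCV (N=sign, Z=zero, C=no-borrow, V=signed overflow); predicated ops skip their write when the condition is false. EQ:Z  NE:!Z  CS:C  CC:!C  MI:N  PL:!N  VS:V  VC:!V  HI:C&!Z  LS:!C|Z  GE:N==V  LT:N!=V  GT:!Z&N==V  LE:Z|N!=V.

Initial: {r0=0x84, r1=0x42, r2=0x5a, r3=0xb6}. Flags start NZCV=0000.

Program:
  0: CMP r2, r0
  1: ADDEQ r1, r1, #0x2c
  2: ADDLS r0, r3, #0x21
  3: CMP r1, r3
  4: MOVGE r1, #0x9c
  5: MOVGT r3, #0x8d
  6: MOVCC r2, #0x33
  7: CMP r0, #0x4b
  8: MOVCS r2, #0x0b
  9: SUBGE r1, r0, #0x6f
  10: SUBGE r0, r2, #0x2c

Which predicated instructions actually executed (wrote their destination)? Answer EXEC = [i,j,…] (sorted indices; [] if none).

EXEC = [2,4,5,6,8]

0: ✓ CMP  NZCV=1001
1: · ADDEQ
2: ✓ ADDLS  r0←0xd7
3: ✓ CMP  NZCV=1001
4: ✓ MOVGE  r1←0x9c
5: ✓ MOVGT  r3←0x8d
6: ✓ MOVCC  r2←0x33
7: ✓ CMP  NZCV=1010
8: ✓ MOVCS  r2←0x0b
9: · SUBGE
10: · SUBGE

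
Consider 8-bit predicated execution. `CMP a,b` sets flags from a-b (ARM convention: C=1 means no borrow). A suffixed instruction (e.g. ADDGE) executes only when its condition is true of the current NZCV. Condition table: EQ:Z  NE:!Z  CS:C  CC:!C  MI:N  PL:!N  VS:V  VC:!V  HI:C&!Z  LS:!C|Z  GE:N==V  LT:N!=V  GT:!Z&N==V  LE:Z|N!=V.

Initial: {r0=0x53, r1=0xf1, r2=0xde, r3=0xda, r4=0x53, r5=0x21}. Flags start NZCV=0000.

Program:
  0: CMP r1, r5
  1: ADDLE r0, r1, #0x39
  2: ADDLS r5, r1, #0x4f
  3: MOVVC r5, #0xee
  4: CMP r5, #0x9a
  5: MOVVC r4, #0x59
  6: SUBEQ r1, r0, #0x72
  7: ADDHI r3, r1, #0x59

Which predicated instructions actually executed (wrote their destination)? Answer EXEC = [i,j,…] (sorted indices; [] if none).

[0] flags=1010 → (cmp)
[1] flags=1010 LE?T → r0=0x2a
[2] flags=1010 LS?F → skip
[3] flags=1010 VC?T → r5=0xee
[4] flags=0010 → (cmp)
[5] flags=0010 VC?T → r4=0x59
[6] flags=0010 EQ?F → skip
[7] flags=0010 HI?T → r3=0x4a

EXEC = [1,3,5,7]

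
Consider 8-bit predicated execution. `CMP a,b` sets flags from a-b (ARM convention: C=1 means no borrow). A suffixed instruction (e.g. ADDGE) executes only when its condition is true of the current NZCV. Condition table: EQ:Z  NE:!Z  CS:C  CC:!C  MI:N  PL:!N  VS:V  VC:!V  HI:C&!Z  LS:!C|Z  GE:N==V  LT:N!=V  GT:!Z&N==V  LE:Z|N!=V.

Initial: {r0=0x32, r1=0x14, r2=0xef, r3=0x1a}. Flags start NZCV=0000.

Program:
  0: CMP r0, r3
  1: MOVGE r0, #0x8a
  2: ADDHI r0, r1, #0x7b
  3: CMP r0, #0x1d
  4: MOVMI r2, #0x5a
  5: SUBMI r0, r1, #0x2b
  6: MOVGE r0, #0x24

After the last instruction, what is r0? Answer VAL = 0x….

VAL = 0x8f

0: ✓ CMP  NZCV=0010
1: ✓ MOVGE  r0←0x8a
2: ✓ ADDHI  r0←0x8f
3: ✓ CMP  NZCV=0011
4: · MOVMI
5: · SUBMI
6: · MOVGE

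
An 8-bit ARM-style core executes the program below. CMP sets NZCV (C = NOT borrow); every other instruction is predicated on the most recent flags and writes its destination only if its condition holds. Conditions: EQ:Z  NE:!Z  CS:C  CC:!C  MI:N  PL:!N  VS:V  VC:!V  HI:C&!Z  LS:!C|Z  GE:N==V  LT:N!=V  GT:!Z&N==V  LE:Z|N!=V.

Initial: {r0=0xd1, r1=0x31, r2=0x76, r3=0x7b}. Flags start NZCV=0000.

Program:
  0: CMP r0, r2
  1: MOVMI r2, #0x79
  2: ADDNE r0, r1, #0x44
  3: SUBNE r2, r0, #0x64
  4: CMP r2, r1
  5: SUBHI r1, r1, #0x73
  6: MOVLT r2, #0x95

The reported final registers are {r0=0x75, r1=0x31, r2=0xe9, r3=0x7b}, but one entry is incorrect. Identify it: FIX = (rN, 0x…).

[0] flags=0011 → (cmp)
[1] flags=0011 MI?F → skip
[2] flags=0011 NE?T → r0=0x75
[3] flags=0011 NE?T → r2=0x11
[4] flags=1000 → (cmp)
[5] flags=1000 HI?F → skip
[6] flags=1000 LT?T → r2=0x95

FIX = (r2, 0x95)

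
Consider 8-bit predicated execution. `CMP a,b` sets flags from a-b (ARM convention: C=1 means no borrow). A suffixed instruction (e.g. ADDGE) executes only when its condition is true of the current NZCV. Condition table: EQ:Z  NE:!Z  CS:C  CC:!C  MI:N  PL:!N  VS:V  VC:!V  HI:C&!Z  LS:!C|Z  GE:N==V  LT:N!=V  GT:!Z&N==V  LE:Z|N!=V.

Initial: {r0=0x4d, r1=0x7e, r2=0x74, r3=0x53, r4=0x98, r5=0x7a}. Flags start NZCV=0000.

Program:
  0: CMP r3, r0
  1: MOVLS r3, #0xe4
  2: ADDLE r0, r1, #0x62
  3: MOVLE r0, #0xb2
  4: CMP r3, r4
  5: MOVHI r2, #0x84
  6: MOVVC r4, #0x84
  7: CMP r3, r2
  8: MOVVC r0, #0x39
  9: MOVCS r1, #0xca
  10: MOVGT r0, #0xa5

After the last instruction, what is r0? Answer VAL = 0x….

[0] flags=0010 → (cmp)
[1] flags=0010 LS?F → skip
[2] flags=0010 LE?F → skip
[3] flags=0010 LE?F → skip
[4] flags=1001 → (cmp)
[5] flags=1001 HI?F → skip
[6] flags=1001 VC?F → skip
[7] flags=1000 → (cmp)
[8] flags=1000 VC?T → r0=0x39
[9] flags=1000 CS?F → skip
[10] flags=1000 GT?F → skip

VAL = 0x39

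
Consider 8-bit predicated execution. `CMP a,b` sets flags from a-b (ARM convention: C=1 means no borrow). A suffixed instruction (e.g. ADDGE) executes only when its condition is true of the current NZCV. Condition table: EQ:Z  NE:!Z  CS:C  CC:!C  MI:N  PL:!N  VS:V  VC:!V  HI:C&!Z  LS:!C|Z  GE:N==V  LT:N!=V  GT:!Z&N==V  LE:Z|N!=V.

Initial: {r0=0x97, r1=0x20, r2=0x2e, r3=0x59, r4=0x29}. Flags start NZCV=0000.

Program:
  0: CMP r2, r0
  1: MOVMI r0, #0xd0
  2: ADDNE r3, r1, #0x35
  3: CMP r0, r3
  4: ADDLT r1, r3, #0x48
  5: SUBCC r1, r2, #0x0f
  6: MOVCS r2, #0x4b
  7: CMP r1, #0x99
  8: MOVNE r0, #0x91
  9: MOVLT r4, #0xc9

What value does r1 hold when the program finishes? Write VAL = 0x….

VAL = 0x9d

[0] flags=1001 → (cmp)
[1] flags=1001 MI?T → r0=0xd0
[2] flags=1001 NE?T → r3=0x55
[3] flags=0011 → (cmp)
[4] flags=0011 LT?T → r1=0x9d
[5] flags=0011 CC?F → skip
[6] flags=0011 CS?T → r2=0x4b
[7] flags=0010 → (cmp)
[8] flags=0010 NE?T → r0=0x91
[9] flags=0010 LT?F → skip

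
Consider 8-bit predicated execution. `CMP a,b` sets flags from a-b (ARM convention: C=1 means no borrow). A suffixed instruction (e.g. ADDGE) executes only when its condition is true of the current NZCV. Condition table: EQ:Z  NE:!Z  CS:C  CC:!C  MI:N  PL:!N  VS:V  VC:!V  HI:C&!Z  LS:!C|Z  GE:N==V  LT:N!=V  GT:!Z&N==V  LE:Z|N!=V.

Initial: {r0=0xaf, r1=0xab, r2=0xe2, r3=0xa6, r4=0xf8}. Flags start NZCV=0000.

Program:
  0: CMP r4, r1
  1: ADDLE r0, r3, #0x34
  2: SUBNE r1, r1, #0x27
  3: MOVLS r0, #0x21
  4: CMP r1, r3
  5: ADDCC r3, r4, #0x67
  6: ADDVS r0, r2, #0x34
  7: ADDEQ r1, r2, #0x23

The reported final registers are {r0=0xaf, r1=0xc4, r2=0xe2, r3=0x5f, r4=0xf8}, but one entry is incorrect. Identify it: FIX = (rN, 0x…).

FIX = (r1, 0x84)

[0] flags=0010 → (cmp)
[1] flags=0010 LE?F → skip
[2] flags=0010 NE?T → r1=0x84
[3] flags=0010 LS?F → skip
[4] flags=1000 → (cmp)
[5] flags=1000 CC?T → r3=0x5f
[6] flags=1000 VS?F → skip
[7] flags=1000 EQ?F → skip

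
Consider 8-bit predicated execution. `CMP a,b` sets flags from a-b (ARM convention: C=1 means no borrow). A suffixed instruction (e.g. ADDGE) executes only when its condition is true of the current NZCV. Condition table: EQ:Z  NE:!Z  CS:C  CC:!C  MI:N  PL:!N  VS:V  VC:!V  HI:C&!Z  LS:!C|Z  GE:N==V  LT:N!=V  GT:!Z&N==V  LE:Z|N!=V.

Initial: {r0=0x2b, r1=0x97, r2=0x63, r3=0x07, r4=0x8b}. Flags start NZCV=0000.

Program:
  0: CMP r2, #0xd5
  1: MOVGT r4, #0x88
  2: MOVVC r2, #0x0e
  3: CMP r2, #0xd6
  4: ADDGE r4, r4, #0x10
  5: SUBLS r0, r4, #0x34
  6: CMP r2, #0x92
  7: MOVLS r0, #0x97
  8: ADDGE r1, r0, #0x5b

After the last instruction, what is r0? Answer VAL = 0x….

0: ✓ CMP  NZCV=1001
1: ✓ MOVGT  r4←0x88
2: · MOVVC
3: ✓ CMP  NZCV=1001
4: ✓ ADDGE  r4←0x98
5: ✓ SUBLS  r0←0x64
6: ✓ CMP  NZCV=1001
7: ✓ MOVLS  r0←0x97
8: ✓ ADDGE  r1←0xf2

VAL = 0x97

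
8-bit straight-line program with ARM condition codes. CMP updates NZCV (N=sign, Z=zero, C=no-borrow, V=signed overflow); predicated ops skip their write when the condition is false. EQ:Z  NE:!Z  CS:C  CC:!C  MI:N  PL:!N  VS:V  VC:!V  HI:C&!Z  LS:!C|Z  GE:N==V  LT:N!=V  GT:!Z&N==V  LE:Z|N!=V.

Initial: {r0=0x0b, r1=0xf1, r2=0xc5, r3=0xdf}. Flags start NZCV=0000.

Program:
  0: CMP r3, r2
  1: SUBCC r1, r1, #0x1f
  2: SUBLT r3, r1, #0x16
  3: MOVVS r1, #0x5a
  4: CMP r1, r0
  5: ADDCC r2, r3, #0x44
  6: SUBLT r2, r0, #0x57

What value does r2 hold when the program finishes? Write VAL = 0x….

0: ✓ CMP  NZCV=0010
1: · SUBCC
2: · SUBLT
3: · MOVVS
4: ✓ CMP  NZCV=1010
5: · ADDCC
6: ✓ SUBLT  r2←0xb4

VAL = 0xb4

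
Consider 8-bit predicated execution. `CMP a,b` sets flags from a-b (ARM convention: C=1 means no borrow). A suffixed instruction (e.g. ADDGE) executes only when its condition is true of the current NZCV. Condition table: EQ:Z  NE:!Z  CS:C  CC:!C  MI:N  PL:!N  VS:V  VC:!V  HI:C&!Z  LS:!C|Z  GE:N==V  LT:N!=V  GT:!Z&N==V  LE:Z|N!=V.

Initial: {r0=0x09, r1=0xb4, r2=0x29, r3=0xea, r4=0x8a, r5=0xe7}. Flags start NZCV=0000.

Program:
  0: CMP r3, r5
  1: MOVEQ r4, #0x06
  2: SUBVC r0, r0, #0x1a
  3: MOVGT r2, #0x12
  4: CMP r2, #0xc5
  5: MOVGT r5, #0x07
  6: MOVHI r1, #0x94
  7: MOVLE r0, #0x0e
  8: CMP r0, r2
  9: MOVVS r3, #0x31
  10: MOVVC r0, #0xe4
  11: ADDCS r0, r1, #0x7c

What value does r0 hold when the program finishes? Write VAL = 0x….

0: ✓ CMP  NZCV=0010
1: · MOVEQ
2: ✓ SUBVC  r0←0xef
3: ✓ MOVGT  r2←0x12
4: ✓ CMP  NZCV=0000
5: ✓ MOVGT  r5←0x07
6: · MOVHI
7: · MOVLE
8: ✓ CMP  NZCV=1010
9: · MOVVS
10: ✓ MOVVC  r0←0xe4
11: ✓ ADDCS  r0←0x30

VAL = 0x30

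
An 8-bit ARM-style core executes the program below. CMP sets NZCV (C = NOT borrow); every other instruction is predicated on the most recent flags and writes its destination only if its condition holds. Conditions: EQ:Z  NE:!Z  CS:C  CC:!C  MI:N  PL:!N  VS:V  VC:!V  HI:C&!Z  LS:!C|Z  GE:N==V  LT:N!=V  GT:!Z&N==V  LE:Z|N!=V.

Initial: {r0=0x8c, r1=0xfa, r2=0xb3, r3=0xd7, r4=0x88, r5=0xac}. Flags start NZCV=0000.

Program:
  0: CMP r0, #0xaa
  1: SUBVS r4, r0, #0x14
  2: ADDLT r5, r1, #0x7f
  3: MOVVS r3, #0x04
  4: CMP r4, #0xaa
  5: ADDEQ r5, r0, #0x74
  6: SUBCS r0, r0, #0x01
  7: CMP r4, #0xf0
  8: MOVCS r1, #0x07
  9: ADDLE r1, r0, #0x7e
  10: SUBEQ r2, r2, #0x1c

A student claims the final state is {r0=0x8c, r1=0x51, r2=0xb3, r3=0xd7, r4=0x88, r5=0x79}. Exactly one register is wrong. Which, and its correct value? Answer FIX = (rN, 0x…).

FIX = (r1, 0x0a)

[0] flags=1000 → (cmp)
[1] flags=1000 VS?F → skip
[2] flags=1000 LT?T → r5=0x79
[3] flags=1000 VS?F → skip
[4] flags=1000 → (cmp)
[5] flags=1000 EQ?F → skip
[6] flags=1000 CS?F → skip
[7] flags=1000 → (cmp)
[8] flags=1000 CS?F → skip
[9] flags=1000 LE?T → r1=0x0a
[10] flags=1000 EQ?F → skip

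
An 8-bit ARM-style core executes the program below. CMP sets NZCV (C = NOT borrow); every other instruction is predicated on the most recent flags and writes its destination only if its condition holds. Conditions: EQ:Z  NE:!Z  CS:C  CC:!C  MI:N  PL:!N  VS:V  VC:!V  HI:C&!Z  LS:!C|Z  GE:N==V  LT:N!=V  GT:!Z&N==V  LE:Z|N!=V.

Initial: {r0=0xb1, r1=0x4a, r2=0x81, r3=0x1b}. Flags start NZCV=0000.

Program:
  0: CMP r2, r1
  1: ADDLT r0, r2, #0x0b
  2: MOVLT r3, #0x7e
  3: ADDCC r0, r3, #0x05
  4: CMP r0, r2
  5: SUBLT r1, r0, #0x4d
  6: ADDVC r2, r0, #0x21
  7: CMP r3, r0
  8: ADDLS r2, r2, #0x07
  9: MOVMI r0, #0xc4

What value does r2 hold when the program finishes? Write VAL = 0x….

VAL = 0xb4

[0] flags=0011 → (cmp)
[1] flags=0011 LT?T → r0=0x8c
[2] flags=0011 LT?T → r3=0x7e
[3] flags=0011 CC?F → skip
[4] flags=0010 → (cmp)
[5] flags=0010 LT?F → skip
[6] flags=0010 VC?T → r2=0xad
[7] flags=1001 → (cmp)
[8] flags=1001 LS?T → r2=0xb4
[9] flags=1001 MI?T → r0=0xc4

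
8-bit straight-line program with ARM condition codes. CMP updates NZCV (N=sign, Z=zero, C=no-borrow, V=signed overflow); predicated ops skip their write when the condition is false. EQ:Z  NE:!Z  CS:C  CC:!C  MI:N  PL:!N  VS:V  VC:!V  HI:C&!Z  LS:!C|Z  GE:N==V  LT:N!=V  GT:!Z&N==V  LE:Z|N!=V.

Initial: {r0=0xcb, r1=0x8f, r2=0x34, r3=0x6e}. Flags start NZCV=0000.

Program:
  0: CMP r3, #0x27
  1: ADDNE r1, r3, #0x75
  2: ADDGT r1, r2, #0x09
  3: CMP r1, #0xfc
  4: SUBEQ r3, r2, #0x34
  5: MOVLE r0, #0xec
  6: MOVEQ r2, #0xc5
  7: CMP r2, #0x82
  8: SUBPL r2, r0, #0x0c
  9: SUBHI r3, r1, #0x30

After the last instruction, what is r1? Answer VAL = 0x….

VAL = 0x3d

0: ✓ CMP  NZCV=0010
1: ✓ ADDNE  r1←0xe3
2: ✓ ADDGT  r1←0x3d
3: ✓ CMP  NZCV=0000
4: · SUBEQ
5: · MOVLE
6: · MOVEQ
7: ✓ CMP  NZCV=1001
8: · SUBPL
9: · SUBHI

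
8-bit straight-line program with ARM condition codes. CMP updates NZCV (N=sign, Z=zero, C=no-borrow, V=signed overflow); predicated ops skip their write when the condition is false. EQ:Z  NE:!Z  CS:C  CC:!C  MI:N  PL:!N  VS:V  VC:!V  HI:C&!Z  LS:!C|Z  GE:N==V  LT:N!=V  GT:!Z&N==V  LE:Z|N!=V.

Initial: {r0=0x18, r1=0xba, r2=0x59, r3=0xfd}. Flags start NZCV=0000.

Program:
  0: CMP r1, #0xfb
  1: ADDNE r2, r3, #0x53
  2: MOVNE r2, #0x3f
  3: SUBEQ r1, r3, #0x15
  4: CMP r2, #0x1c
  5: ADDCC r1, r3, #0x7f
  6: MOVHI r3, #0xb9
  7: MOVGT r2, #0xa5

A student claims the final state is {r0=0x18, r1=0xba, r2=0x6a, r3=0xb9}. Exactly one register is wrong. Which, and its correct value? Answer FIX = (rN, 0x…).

0: ✓ CMP  NZCV=1000
1: ✓ ADDNE  r2←0x50
2: ✓ MOVNE  r2←0x3f
3: · SUBEQ
4: ✓ CMP  NZCV=0010
5: · ADDCC
6: ✓ MOVHI  r3←0xb9
7: ✓ MOVGT  r2←0xa5

FIX = (r2, 0xa5)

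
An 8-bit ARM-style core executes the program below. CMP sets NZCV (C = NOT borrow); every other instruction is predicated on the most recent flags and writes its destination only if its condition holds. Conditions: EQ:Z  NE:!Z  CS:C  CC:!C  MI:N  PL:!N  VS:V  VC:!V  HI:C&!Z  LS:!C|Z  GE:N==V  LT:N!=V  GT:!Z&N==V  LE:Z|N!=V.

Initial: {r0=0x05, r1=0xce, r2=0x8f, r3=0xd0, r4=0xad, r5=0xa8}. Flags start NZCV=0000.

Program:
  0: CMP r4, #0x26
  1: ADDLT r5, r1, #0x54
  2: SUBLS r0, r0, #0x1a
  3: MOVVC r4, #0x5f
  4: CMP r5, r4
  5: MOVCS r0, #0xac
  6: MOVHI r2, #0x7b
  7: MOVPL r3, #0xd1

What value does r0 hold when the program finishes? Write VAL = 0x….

0: ✓ CMP  NZCV=1010
1: ✓ ADDLT  r5←0x22
2: · SUBLS
3: ✓ MOVVC  r4←0x5f
4: ✓ CMP  NZCV=1000
5: · MOVCS
6: · MOVHI
7: · MOVPL

VAL = 0x05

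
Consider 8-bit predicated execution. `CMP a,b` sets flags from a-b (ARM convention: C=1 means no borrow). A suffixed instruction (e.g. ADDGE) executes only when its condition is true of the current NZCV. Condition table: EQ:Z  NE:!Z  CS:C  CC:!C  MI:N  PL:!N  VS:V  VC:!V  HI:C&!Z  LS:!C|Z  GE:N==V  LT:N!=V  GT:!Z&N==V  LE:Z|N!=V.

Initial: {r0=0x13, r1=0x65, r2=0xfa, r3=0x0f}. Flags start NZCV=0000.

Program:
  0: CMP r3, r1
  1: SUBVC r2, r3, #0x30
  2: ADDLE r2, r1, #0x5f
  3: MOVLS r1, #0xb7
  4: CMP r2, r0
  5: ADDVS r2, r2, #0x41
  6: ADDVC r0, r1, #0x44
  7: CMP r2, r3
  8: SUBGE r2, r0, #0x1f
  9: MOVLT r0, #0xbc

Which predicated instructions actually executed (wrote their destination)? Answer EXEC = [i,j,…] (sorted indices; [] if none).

EXEC = [1,2,3,6,9]

[0] flags=1000 → (cmp)
[1] flags=1000 VC?T → r2=0xdf
[2] flags=1000 LE?T → r2=0xc4
[3] flags=1000 LS?T → r1=0xb7
[4] flags=1010 → (cmp)
[5] flags=1010 VS?F → skip
[6] flags=1010 VC?T → r0=0xfb
[7] flags=1010 → (cmp)
[8] flags=1010 GE?F → skip
[9] flags=1010 LT?T → r0=0xbc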